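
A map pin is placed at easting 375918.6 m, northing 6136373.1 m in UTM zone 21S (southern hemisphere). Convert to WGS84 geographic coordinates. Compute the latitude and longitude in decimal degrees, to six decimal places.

lat -34.907500°, lon -58.358201°

Zone 21S: λ₀ = -57°, k₀ = 0.9996, false easting 500000 m, false northing 10000000 m.
Meridian distance M = (N − FN)/k₀ = -3865173.0 m.
Inverse transverse Mercator on WGS84 gives φ = -34.90749965°, λ = -58.35820051°.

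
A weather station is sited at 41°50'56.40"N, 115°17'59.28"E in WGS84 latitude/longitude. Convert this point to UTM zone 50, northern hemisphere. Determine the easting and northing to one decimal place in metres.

Zone 50 central meridian λ₀ = 6×50 − 183 = 117°; Δλ = -1.7002°.
Transverse Mercator on WGS84 with k₀ = 0.9996 gives E = 358858.768 m, N = 4634408.440 m.

E 358858.8 m, N 4634408.4 m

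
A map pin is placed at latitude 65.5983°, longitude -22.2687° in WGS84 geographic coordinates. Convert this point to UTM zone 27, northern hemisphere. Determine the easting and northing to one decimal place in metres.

E 441516.9 m, N 7275726.3 m

Zone 27 central meridian λ₀ = 6×27 − 183 = -21°; Δλ = -1.2687°.
Transverse Mercator on WGS84 with k₀ = 0.9996 gives E = 441516.925 m, N = 7275726.293 m.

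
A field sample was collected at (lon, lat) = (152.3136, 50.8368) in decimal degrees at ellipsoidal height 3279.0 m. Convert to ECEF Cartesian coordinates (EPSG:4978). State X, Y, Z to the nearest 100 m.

X -3575800 m, Y 1876300 m, Z 4924600 m

WGS84: a = 6378137 m, e² = 0.006694380; N(φ) = a/√(1−e²sin²φ) = 6391010.107 m.
X = (N+h)·cosφ·cosλ = -3575837.227 m; Y = (N+h)·cosφ·sinλ = 1876273.918 m; Z = (N(1−e²)+h)·sinφ = 4924641.311 m.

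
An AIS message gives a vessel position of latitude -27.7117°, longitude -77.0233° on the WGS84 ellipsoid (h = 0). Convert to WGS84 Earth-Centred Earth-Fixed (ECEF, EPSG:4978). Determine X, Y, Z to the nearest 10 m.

X 1268880 m, Y -5506340 m, Z -2948260 m

WGS84: a = 6378137 m, e² = 0.006694380; N(φ) = a/√(1−e²sin²φ) = 6382758.624 m.
X = (N+h)·cosφ·cosλ = 1268880.072 m; Y = (N+h)·cosφ·sinλ = -5506338.539 m; Z = (N(1−e²)+h)·sinφ = -2948258.740 m.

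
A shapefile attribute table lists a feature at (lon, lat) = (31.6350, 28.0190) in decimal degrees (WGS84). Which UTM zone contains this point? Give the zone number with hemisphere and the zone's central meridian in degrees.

Zone 36N, central meridian 33°

UTM zone = ⌊(λ + 180)/6⌋ + 1; 31.6350° ∈ [30°, 36°) → zone 36.
Hemisphere: N (φ ≥ 0).
Central meridian λ₀ = 6×36 − 183 = 33°.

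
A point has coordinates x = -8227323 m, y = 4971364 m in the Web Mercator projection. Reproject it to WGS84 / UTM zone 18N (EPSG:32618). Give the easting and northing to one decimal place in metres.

Web Mercator inverse (R = 6378137 m) → φ = 40.72159968°, λ = -73.90729998°.
UTM 18N forward: E = 592284.177 m, N = 4508426.860 m.

E 592284.2 m, N 4508426.9 m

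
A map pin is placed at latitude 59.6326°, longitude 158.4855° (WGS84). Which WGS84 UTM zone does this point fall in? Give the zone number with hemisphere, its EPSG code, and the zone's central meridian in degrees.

UTM zone = ⌊(λ + 180)/6⌋ + 1; 158.4855° ∈ [156°, 162°) → zone 57.
Hemisphere: N (φ ≥ 0).
Central meridian λ₀ = 6×57 − 183 = 159°.
EPSG code: 32657.

Zone 57N (EPSG:32657), central meridian 159°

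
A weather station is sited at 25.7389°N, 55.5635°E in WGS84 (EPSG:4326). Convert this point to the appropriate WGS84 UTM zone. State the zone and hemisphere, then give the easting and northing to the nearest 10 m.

Longitude 55.5635° lies in the 6° band [54°, 60°), giving zone 40; latitude is north of the equator, so 40N.
Zone 40 central meridian λ₀ = 6×40 − 183 = 57°; Δλ = -1.4365°.
Transverse Mercator on WGS84 with k₀ = 0.9996 gives E = 355912.656 m, N = 2847553.698 m.

Zone 40N: E 355910 m, N 2847550 m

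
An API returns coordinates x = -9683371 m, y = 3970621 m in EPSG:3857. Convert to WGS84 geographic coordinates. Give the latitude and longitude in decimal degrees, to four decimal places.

R = 6378137 m. λ = x/R = -86.98720171°.
φ = 2·arctan(exp(y/R)) − 90° = 2·arctan(1.86365) − 90° = 33.56560147°.

lat 33.5656°, lon -86.9872°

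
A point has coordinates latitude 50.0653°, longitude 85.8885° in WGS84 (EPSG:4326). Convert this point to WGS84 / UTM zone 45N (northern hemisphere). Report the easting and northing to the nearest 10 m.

E 420450 m, N 5546480 m

Zone 45 central meridian λ₀ = 6×45 − 183 = 87°; Δλ = -1.1115°.
Transverse Mercator on WGS84 with k₀ = 0.9996 gives E = 420450.864 m, N = 5546482.775 m.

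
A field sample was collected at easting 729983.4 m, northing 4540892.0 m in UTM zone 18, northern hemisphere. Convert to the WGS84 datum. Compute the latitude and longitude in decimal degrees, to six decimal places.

lat 40.986800°, lon -72.266100°

Zone 18N: λ₀ = -75°, k₀ = 0.9996, false easting 500000 m.
Meridian distance M = (N − FN)/k₀ = 4542709.1 m.
Inverse transverse Mercator on WGS84 gives φ = 40.98680016°, λ = -72.26609987°.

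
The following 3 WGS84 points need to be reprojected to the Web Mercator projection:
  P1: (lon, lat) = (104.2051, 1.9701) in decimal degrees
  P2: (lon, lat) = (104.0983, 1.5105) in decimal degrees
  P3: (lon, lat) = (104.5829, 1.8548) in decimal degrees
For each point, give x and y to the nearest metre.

P1: x 11600059 m, y 219354 m; P2: x 11588170 m, y 168168 m; P3: x 11642115 m, y 206511 m

Web Mercator: x = R·λ, y = R·ln tan(π/4+φ/2), R = 6378137 m.
P1 (1.9701°, 104.2051°) → (11600058.670, 219353.757) m.
P2 (1.5105°, 104.0983°) → (11588169.748, 168167.572) m.
P3 (1.8548°, 104.5829°) → (11642115.174, 206511.464) m.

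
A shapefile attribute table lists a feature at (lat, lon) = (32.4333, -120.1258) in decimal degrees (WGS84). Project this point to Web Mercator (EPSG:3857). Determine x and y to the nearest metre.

Web Mercator is spherical with R = a = 6378137 m.
x = R·λ = 6378137 × -2.096590727 = -13372342.887 m.
y = R·ln tan(π/4 + φ/2) = 6378137 × 0.598971666 = 3820323.345 m.

x -13372343 m, y 3820323 m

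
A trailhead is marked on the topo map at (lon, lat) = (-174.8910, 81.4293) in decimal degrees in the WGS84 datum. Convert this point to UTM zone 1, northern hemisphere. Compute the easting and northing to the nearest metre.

Zone 1 central meridian λ₀ = 6×1 − 183 = -177°; Δλ = +2.1090°.
Transverse Mercator on WGS84 with k₀ = 0.9996 gives E = 535081.582 m, N = 9041762.618 m.

E 535082 m, N 9041763 m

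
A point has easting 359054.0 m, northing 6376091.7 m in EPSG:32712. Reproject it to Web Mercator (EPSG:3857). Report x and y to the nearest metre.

x -12523933 m, y -3861373 m

Unproject from UTM 12S (λ₀ = -111°) → φ = -32.74399970°, λ = -112.50440004°.
Web Mercator (R = 6378137 m): x = -12523932.524 m, y = -3861373.295 m.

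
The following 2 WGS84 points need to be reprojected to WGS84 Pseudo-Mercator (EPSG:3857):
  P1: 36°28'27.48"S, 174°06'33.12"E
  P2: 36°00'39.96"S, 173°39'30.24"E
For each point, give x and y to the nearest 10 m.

Web Mercator: x = R·λ, y = R·ln tan(π/4+φ/2), R = 6378137 m.
P1 (-36.4743°, 174.1092°) → (19381747.486, -4366082.121) m.
P2 (-36.0111°, 173.6584°) → (19331564.660, -4302148.822) m.

P1: x 19381750 m, y -4366080 m; P2: x 19331560 m, y -4302150 m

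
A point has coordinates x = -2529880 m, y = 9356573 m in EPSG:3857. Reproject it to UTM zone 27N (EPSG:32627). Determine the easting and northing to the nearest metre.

Web Mercator inverse (R = 6378137 m) → φ = 64.02679999°, λ = -22.72629871°.
UTM 27N forward: E = 415651.732 m, N = 7101143.033 m.

E 415652 m, N 7101143 m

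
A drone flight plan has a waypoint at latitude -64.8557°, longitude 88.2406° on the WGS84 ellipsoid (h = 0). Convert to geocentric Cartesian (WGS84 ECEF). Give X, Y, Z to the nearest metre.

WGS84: a = 6378137 m, e² = 0.006694380; N(φ) = a/√(1−e²sin²φ) = 6395703.836 m.
X = (N+h)·cosφ·cosλ = 83434.992 m; Y = (N+h)·cosφ·sinλ = 2716250.001 m; Z = (N(1−e²)+h)·sinφ = -5750892.309 m.

X 83435 m, Y 2716250 m, Z -5750892 m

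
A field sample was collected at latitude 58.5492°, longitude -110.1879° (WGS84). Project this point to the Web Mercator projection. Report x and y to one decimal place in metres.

x -12266060.9 m, y 8083583.1 m

Web Mercator is spherical with R = a = 6378137 m.
x = R·λ = 6378137 × -1.923141651 = -12266060.920 m.
y = R·ln tan(π/4 + φ/2) = 6378137 × 1.267389386 = 8083583.135 m.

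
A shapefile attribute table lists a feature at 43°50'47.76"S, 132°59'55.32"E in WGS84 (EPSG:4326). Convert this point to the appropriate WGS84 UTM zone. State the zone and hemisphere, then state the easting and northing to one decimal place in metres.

Longitude 132.9987° lies in the 6° band [132°, 138°), giving zone 53; latitude is south of the equator, so 53S.
Zone 53 central meridian λ₀ = 6×53 − 183 = 135°; Δλ = -2.0013°.
Transverse Mercator on WGS84 with k₀ = 0.9996 gives E = 339133.357 m, N = 5143218.114 m.

Zone 53S: E 339133.4 m, N 5143218.1 m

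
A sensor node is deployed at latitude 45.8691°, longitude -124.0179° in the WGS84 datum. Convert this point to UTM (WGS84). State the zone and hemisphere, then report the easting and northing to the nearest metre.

Longitude -124.0179° lies in the 6° band [-126°, -120°), giving zone 10; latitude is north of the equator, so 10N.
Zone 10 central meridian λ₀ = 6×10 − 183 = -123°; Δλ = -1.0179°.
Transverse Mercator on WGS84 with k₀ = 0.9996 gives E = 420996.110 m, N = 5080007.501 m.

Zone 10N: E 420996 m, N 5080008 m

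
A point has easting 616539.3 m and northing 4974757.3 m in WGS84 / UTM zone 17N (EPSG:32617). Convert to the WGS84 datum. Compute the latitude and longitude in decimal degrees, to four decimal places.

Zone 17N: λ₀ = -81°, k₀ = 0.9996, false easting 500000 m.
Meridian distance M = (N − FN)/k₀ = 4976748.0 m.
Inverse transverse Mercator on WGS84 gives φ = 44.91670040°, λ = -79.52350047°.

lat 44.9167°, lon -79.5235°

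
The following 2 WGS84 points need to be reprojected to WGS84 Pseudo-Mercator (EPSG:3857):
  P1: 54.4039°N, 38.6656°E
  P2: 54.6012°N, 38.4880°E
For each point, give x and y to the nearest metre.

P1: x 4304235 m, y 7247024 m; P2: x 4284465 m, y 7284849 m

Web Mercator: x = R·λ, y = R·ln tan(π/4+φ/2), R = 6378137 m.
P1 (54.4039°, 38.6656°) → (4304234.903, 7247024.275) m.
P2 (54.6012°, 38.4880°) → (4284464.562, 7284848.707) m.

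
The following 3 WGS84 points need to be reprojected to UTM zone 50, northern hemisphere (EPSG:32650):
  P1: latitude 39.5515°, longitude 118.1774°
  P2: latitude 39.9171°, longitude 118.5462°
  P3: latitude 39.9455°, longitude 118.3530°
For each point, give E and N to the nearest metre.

P1: E 601158 m, N 4378642 m; P2: E 632146 m, N 4419700 m; P3: E 615585 m, N 4422585 m

UTM zone 50N: λ₀ = 117°, k₀ = 0.9996.
P1 (39.5515°, 118.1774°) → (601158.304, 4378641.933) m.
P2 (39.9171°, 118.5462°) → (632145.501, 4419700.498) m.
P3 (39.9455°, 118.3530°) → (615585.348, 4422584.609) m.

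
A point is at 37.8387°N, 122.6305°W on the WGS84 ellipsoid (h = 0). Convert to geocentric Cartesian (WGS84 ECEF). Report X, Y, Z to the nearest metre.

X -2719515 m, Y -4247404 m, Z 3891320 m

WGS84: a = 6378137 m, e² = 0.006694380; N(φ) = a/√(1−e²sin²φ) = 6386185.978 m.
X = (N+h)·cosφ·cosλ = -2719515.169 m; Y = (N+h)·cosφ·sinλ = -4247404.257 m; Z = (N(1−e²)+h)·sinφ = 3891320.333 m.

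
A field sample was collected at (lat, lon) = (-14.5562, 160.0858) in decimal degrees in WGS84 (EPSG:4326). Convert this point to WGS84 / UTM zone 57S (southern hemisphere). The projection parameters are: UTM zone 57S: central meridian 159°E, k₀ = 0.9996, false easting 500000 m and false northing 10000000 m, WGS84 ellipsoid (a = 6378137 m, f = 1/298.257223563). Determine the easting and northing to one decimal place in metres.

Zone 57 central meridian λ₀ = 6×57 − 183 = 159°; Δλ = +1.0858°.
Transverse Mercator on WGS84 with k₀ = 0.9996 gives E = 616975.040 m, N = 8390480.715 m.

E 616975.0 m, N 8390480.7 m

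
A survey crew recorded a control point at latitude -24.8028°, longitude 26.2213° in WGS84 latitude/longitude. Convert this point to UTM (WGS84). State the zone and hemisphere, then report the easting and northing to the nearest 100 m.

Longitude 26.2213° lies in the 6° band [24°, 30°), giving zone 35; latitude is south of the equator, so 35S.
Zone 35 central meridian λ₀ = 6×35 − 183 = 27°; Δλ = -0.7787°.
Transverse Mercator on WGS84 with k₀ = 0.9996 gives E = 421295.073 m, N = 7256663.269 m.

Zone 35S: E 421300 m, N 7256700 m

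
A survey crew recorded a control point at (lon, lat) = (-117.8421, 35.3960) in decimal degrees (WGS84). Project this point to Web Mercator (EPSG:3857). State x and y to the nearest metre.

x -13118123 m, y 4217827 m

Web Mercator is spherical with R = a = 6378137 m.
x = R·λ = 6378137 × -2.056732642 = -13118122.566 m.
y = R·ln tan(π/4 + φ/2) = 6378137 × 0.661294518 = 4217827.033 m.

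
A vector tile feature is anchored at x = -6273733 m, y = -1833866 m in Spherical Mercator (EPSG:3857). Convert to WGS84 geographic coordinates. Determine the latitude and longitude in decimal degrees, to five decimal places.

lat -16.25150°, lon -56.35790°

R = 6378137 m. λ = x/R = -56.35790242°.
φ = 2·arctan(exp(y/R)) − 90° = 2·arctan(0.75012) − 90° = -16.25149729°.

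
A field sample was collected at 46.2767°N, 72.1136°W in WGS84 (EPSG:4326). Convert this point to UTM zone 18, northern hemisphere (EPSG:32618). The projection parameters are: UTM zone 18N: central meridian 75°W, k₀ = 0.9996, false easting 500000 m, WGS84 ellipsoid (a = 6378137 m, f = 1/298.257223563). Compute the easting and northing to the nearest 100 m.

Zone 18 central meridian λ₀ = 6×18 − 183 = -75°; Δλ = +2.8864°.
Transverse Mercator on WGS84 with k₀ = 0.9996 gives E = 722379.843 m, N = 5128841.271 m.

E 722400 m, N 5128800 m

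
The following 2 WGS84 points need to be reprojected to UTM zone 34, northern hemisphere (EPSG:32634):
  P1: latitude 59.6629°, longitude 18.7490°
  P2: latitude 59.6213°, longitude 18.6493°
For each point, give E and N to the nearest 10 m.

P1: E 373190 m, N 6616020 m; P2: E 367410 m, N 6611580 m

UTM zone 34N: λ₀ = 21°, k₀ = 0.9996.
P1 (59.6629°, 18.7490°) → (373185.295, 6616020.514) m.
P2 (59.6213°, 18.6493°) → (367405.972, 6611584.500) m.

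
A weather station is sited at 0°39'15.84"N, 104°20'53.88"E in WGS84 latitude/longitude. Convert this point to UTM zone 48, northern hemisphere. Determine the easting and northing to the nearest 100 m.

Zone 48 central meridian λ₀ = 6×48 − 183 = 105°; Δλ = -0.6517°.
Transverse Mercator on WGS84 with k₀ = 0.9996 gives E = 427485.231 m, N = 72335.604 m.

E 427500 m, N 72300 m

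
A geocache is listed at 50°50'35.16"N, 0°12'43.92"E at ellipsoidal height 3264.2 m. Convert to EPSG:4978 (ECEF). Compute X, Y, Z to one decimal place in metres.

WGS84: a = 6378137 m, e² = 0.006694380; N(φ) = a/√(1−e²sin²φ) = 6391012.419 m.
X = (N+h)·cosφ·cosλ = 4037613.867 m; Y = (N+h)·cosφ·sinλ = 14953.729 m; Z = (N(1−e²)+h)·sinφ = 4925072.638 m.

X 4037613.9 m, Y 14953.7 m, Z 4925072.6 m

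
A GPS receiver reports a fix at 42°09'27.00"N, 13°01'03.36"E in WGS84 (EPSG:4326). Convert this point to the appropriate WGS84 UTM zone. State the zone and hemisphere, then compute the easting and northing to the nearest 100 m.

Zone 33N: E 336200 m, N 4669200 m

Longitude 13.0176° lies in the 6° band [12°, 18°), giving zone 33; latitude is north of the equator, so 33N.
Zone 33 central meridian λ₀ = 6×33 − 183 = 15°; Δλ = -1.9824°.
Transverse Mercator on WGS84 with k₀ = 0.9996 gives E = 336224.524 m, N = 4669165.518 m.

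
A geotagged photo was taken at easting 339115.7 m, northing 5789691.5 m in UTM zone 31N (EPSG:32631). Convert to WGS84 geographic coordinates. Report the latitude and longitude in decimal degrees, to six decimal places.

lat 52.234100°, lon 0.644001°

Zone 31N: λ₀ = 3°, k₀ = 0.9996, false easting 500000 m.
Meridian distance M = (N − FN)/k₀ = 5792008.3 m.
Inverse transverse Mercator on WGS84 gives φ = 52.23409990°, λ = 0.64400060°.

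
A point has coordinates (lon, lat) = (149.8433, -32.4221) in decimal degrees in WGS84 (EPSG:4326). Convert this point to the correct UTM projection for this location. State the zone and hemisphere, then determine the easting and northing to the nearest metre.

Zone 55S: E 767374 m, N 6409217 m

Longitude 149.8433° lies in the 6° band [144°, 150°), giving zone 55; latitude is south of the equator, so 55S.
Zone 55 central meridian λ₀ = 6×55 − 183 = 147°; Δλ = +2.8433°.
Transverse Mercator on WGS84 with k₀ = 0.9996 gives E = 767374.242 m, N = 6409217.405 m.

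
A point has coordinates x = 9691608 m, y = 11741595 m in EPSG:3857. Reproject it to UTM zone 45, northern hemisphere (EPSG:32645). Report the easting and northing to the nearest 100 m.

E 502100 m, N 7985300 m

Web Mercator inverse (R = 6378137 m) → φ = 71.96780003°, λ = 87.06119594°.
UTM 45N forward: E = 502114.322 m, N = 7985341.946 m.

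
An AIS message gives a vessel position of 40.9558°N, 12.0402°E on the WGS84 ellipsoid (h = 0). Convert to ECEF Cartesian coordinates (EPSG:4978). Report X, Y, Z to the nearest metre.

X 4717693 m, Y 1006237 m, Z 4158717 m

WGS84: a = 6378137 m, e² = 0.006694380; N(φ) = a/√(1−e²sin²φ) = 6387329.353 m.
X = (N+h)·cosφ·cosλ = 4717693.237 m; Y = (N+h)·cosφ·sinλ = 1006236.758 m; Z = (N(1−e²)+h)·sinφ = 4158717.419 m.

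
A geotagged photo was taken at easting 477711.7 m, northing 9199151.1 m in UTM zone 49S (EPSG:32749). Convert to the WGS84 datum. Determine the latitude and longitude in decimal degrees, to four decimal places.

Zone 49S: λ₀ = 111°, k₀ = 0.9996, false easting 500000 m, false northing 10000000 m.
Meridian distance M = (N − FN)/k₀ = -801169.4 m.
Inverse transverse Mercator on WGS84 gives φ = -7.24509986°, λ = 110.79809972°.

lat -7.2451°, lon 110.7981°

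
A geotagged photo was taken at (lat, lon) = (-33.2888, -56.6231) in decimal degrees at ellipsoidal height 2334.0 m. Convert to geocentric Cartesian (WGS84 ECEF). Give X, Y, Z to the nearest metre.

WGS84: a = 6378137 m, e² = 0.006694380; N(φ) = a/√(1−e²sin²φ) = 6384578.009 m.
X = (N+h)·cosφ·cosλ = 2937171.768 m; Y = (N+h)·cosφ·sinλ = -4458365.009 m; Z = (N(1−e²)+h)·sinφ = -3482058.176 m.

X 2937172 m, Y -4458365 m, Z -3482058 m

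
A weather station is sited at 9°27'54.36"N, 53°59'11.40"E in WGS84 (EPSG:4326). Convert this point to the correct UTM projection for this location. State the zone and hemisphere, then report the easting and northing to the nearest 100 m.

Zone 39N: E 828000 m, N 1047700 m

Longitude 53.9865° lies in the 6° band [48°, 54°), giving zone 39; latitude is north of the equator, so 39N.
Zone 39 central meridian λ₀ = 6×39 − 183 = 51°; Δλ = +2.9865°.
Transverse Mercator on WGS84 with k₀ = 0.9996 gives E = 827969.550 m, N = 1047679.571 m.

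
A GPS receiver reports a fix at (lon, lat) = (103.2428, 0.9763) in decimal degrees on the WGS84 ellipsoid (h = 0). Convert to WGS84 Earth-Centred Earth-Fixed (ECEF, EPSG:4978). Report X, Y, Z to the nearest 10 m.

X -1460880 m, Y 6207630 m, Z 107950 m

WGS84: a = 6378137 m, e² = 0.006694380; N(φ) = a/√(1−e²sin²φ) = 6378143.198 m.
X = (N+h)·cosφ·cosλ = -1460880.629 m; Y = (N+h)·cosφ·sinλ = 6207634.650 m; Z = (N(1−e²)+h)·sinφ = 107948.546 m.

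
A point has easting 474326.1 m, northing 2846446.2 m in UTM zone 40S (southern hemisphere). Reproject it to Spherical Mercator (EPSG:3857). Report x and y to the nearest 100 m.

Unproject from UTM 40S (λ₀ = 57°) → φ = -64.50640002°, λ = 56.46540104°.
Web Mercator (R = 6378137 m): x = 6285699.691 m, y = -9479539.977 m.

x 6285700 m, y -9479500 m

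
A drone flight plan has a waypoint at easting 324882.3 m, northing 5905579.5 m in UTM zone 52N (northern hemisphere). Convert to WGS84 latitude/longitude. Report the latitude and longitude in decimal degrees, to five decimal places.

Zone 52N: λ₀ = 129°, k₀ = 0.9996, false easting 500000 m.
Meridian distance M = (N − FN)/k₀ = 5907942.7 m.
Inverse transverse Mercator on WGS84 gives φ = 53.27049986°, λ = 126.37389959°.

lat 53.27050°, lon 126.37390°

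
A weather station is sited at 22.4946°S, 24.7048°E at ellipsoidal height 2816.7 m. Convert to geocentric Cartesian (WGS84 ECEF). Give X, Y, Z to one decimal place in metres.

WGS84: a = 6378137 m, e² = 0.006694380; N(φ) = a/√(1−e²sin²φ) = 6381264.341 m.
X = (N+h)·cosφ·cosλ = 5358494.556 m; Y = (N+h)·cosφ·sinλ = 2465176.026 m; Z = (N(1−e²)+h)·sinφ = -2426182.165 m.

X 5358494.6 m, Y 2465176.0 m, Z -2426182.2 m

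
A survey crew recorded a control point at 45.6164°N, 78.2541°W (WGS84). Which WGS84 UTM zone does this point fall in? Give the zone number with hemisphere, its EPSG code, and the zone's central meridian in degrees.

UTM zone = ⌊(λ + 180)/6⌋ + 1; -78.2541° ∈ [-84°, -78°) → zone 17.
Hemisphere: N (φ ≥ 0).
Central meridian λ₀ = 6×17 − 183 = -81°.
EPSG code: 32617.

Zone 17N (EPSG:32617), central meridian -81°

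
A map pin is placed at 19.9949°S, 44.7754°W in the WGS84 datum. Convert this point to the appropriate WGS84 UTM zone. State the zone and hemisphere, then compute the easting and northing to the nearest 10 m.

Zone 23S: E 523500 m, N 7789070 m

Longitude -44.7754° lies in the 6° band [-48°, -42°), giving zone 23; latitude is south of the equator, so 23S.
Zone 23 central meridian λ₀ = 6×23 − 183 = -45°; Δλ = +0.2246°.
Transverse Mercator on WGS84 with k₀ = 0.9996 gives E = 523495.137 m, N = 7789067.312 m.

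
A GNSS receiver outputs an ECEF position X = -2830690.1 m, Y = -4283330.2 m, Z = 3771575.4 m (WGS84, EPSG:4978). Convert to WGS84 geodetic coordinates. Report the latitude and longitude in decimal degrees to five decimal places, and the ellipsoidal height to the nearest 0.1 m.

lat 36.48490°, lon -123.45920°, h -20.3 m

λ = atan2(Y, X) = -123.45919998°; p = √(X²+Y²) = 5134172.2 m.
Bowring's method on WGS84 (a = 6378137 m, b = 6356752.314 m) gives φ = 36.48489983°, h = -20.255 m.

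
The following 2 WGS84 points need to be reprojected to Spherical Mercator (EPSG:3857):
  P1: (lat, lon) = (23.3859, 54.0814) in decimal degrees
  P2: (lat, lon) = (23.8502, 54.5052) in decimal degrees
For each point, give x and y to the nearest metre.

P1: x 6020314 m, y 2678754 m; P2: x 6067491 m, y 2735165 m

Web Mercator: x = R·λ, y = R·ln tan(π/4+φ/2), R = 6378137 m.
P1 (23.3859°, 54.0814°) → (6020313.909, 2678753.907) m.
P2 (23.8502°, 54.5052°) → (6067491.110, 2735164.922) m.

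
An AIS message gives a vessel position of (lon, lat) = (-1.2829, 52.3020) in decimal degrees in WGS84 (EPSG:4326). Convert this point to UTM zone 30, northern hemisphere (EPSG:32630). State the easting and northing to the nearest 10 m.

E 617080 m, N 5796020 m

Zone 30 central meridian λ₀ = 6×30 − 183 = -3°; Δλ = +1.7171°.
Transverse Mercator on WGS84 with k₀ = 0.9996 gives E = 617080.553 m, N = 5796016.717 m.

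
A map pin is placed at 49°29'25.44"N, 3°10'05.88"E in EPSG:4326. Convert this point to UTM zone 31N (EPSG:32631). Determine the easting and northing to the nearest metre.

Zone 31 central meridian λ₀ = 6×31 − 183 = 3°; Δλ = +0.1683°.
Transverse Mercator on WGS84 with k₀ = 0.9996 gives E = 512188.577 m, N = 5481987.159 m.

E 512189 m, N 5481987 m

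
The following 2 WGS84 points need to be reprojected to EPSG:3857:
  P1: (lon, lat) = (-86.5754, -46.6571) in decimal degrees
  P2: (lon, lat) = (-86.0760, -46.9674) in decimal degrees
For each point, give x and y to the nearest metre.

Web Mercator: x = R·λ, y = R·ln tan(π/4+φ/2), R = 6378137 m.
P1 (-46.6571°, -86.5754°) → (-9637529.443, -5886282.572) m.
P2 (-46.9674°, -86.0760°) → (-9581936.490, -5936754.545) m.

P1: x -9637529 m, y -5886283 m; P2: x -9581936 m, y -5936755 m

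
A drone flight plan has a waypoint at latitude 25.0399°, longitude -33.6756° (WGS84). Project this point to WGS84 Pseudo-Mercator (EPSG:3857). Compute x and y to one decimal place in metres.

Web Mercator is spherical with R = a = 6378137 m.
x = R·λ = 6378137 × -0.587750098 = -3748750.644 m.
y = R·ln tan(π/4 + φ/2) = 6378137 × 0.451643832 = 2880646.237 m.

x -3748750.6 m, y 2880646.2 m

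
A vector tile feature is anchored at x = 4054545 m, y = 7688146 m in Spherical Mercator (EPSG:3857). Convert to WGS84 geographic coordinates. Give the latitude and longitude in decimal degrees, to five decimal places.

lat 56.64620°, lon 36.42260°

R = 6378137 m. λ = x/R = 36.42259744°.
φ = 2·arctan(exp(y/R)) − 90° = 2·arctan(3.33806) − 90° = 56.64619897°.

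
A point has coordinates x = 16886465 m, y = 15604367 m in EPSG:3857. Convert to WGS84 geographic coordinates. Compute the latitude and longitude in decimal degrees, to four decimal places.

lat 80.1019°, lon 151.6937°

R = 6378137 m. λ = x/R = 151.69369604°.
φ = 2·arctan(exp(y/R)) − 90° = 2·arctan(11.54832) − 90° = 80.10189975°.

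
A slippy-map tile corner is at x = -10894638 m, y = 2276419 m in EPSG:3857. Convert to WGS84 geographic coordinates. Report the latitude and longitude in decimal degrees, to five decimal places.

lat 20.02860°, lon -97.86820°

R = 6378137 m. λ = x/R = -97.86819830°.
φ = 2·arctan(exp(y/R)) − 90° = 2·arctan(1.42891) − 90° = 20.02859749°.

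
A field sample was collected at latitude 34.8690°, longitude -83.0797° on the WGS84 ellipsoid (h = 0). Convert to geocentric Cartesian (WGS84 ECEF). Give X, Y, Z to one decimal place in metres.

WGS84: a = 6378137 m, e² = 0.006694380; N(φ) = a/√(1−e²sin²φ) = 6385126.194 m.
X = (N+h)·cosφ·cosλ = 631209.365 m; Y = (N+h)·cosφ·sinλ = -5200583.263 m; Z = (N(1−e²)+h)·sinφ = 3625952.606 m.

X 631209.4 m, Y -5200583.3 m, Z 3625952.6 m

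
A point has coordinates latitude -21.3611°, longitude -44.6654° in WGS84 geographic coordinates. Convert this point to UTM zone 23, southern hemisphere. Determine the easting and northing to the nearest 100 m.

E 534700 m, N 7637900 m

Zone 23 central meridian λ₀ = 6×23 − 183 = -45°; Δλ = +0.3346°.
Transverse Mercator on WGS84 with k₀ = 0.9996 gives E = 534690.401 m, N = 7637850.688 m.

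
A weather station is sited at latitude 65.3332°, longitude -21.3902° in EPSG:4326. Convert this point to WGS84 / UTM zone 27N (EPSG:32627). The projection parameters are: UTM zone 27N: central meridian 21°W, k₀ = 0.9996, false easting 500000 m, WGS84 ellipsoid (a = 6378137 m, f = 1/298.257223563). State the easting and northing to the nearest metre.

E 481829 m, N 7245646 m

Zone 27 central meridian λ₀ = 6×27 − 183 = -21°; Δλ = -0.3902°.
Transverse Mercator on WGS84 with k₀ = 0.9996 gives E = 481829.079 m, N = 7245646.121 m.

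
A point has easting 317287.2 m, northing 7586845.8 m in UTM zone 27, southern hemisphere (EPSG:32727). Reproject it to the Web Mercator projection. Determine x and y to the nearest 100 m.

x -2534500 m, y -2489100 m

Unproject from UTM 27S (λ₀ = -21°) → φ = -21.81279955°, λ = -22.76760020°.
Web Mercator (R = 6378137 m): x = -2534477.660 m, y = -2489064.368 m.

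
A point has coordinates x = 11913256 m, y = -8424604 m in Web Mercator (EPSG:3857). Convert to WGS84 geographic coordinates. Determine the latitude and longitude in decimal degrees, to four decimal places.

lat -60.1115°, lon 107.0186°

R = 6378137 m. λ = x/R = 107.01859948°.
φ = 2·arctan(exp(y/R)) − 90° = 2·arctan(0.26691) − 90° = -60.11149963°.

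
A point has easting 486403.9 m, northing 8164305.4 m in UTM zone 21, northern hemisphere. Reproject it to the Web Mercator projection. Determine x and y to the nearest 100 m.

x -6393200 m, y 12344800 m

Unproject from UTM 21N (λ₀ = -57°) → φ = 73.57170016°, λ = -57.43070109°.
Web Mercator (R = 6378137 m): x = -6393156.401 m, y = 12344785.787 m.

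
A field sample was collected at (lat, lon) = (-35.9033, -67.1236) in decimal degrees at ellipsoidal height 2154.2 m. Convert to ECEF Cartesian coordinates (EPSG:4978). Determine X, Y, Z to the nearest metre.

X 2011381 m, Y -4767082 m, Z -3720769 m

WGS84: a = 6378137 m, e² = 0.006694380; N(φ) = a/√(1−e²sin²φ) = 6385491.293 m.
X = (N+h)·cosφ·cosλ = 2011380.709 m; Y = (N+h)·cosφ·sinλ = -4767081.877 m; Z = (N(1−e²)+h)·sinφ = -3720769.154 m.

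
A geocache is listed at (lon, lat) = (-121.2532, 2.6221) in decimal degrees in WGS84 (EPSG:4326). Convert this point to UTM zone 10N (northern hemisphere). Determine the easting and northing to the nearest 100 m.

E 694200 m, N 290000 m

Zone 10 central meridian λ₀ = 6×10 − 183 = -123°; Δλ = +1.7468°.
Transverse Mercator on WGS84 with k₀ = 0.9996 gives E = 694203.118 m, N = 289958.329 m.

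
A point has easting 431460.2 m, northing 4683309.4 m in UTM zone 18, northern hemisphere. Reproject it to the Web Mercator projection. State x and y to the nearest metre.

x -8441524 m, y 5205874 m

Unproject from UTM 18N (λ₀ = -75°) → φ = 42.29899962°, λ = -75.83150036°.
Web Mercator (R = 6378137 m): x = -8441524.006 m, y = 5205873.899 m.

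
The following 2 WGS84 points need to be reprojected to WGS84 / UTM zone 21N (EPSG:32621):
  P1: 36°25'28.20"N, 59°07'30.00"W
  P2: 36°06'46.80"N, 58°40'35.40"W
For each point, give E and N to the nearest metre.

UTM zone 21N: λ₀ = -57°, k₀ = 0.9996.
P1 (36.4245°, -59.1250°) → (309497.479, 4033131.525) m.
P2 (36.1130°, -58.6765°) → (349110.262, 3997783.225) m.

P1: E 309497 m, N 4033132 m; P2: E 349110 m, N 3997783 m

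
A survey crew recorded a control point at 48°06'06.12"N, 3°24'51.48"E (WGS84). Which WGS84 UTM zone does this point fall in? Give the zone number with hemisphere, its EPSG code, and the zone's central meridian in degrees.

UTM zone = ⌊(λ + 180)/6⌋ + 1; 3.4143° ∈ [0°, 6°) → zone 31.
Hemisphere: N (φ ≥ 0).
Central meridian λ₀ = 6×31 − 183 = 3°.
EPSG code: 32631.

Zone 31N (EPSG:32631), central meridian 3°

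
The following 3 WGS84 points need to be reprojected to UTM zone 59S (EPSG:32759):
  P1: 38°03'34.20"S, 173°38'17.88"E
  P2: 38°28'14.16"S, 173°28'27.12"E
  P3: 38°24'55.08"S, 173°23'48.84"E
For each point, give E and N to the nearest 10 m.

P1: E 731470 m, N 5784300 m; P2: E 715850 m, N 5739070 m; P3: E 709260 m, N 5745380 m

UTM zone 59S: λ₀ = 171°, k₀ = 0.9996.
P1 (-38.0595°, 173.6383°) → (731468.228, 5784296.637) m.
P2 (-38.4706°, 173.4742°) → (715847.958, 5739068.482) m.
P3 (-38.4153°, 173.3969°) → (709263.157, 5745384.293) m.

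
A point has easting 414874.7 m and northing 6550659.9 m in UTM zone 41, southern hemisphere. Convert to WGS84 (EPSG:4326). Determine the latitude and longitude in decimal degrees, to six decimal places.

lat -31.175000°, lon 62.106700°

Zone 41S: λ₀ = 63°, k₀ = 0.9996, false easting 500000 m, false northing 10000000 m.
Meridian distance M = (N − FN)/k₀ = -3450720.4 m.
Inverse transverse Mercator on WGS84 gives φ = -31.17499980°, λ = 62.10670011°.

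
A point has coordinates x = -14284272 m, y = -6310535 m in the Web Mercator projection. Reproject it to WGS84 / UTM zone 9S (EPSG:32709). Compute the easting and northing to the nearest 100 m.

Web Mercator inverse (R = 6378137 m) → φ = -49.20979805°, λ = -128.31779860°.
UTM 9S forward: E = 549687.850 m, N = 4548997.576 m.

E 549700 m, N 4549000 m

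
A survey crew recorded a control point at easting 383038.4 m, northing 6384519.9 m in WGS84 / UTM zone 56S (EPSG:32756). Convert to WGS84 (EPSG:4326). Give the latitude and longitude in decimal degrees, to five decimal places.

Zone 56S: λ₀ = 153°, k₀ = 0.9996, false easting 500000 m, false northing 10000000 m.
Meridian distance M = (N − FN)/k₀ = -3616926.9 m.
Inverse transverse Mercator on WGS84 gives φ = -32.67079985°, λ = 151.75260009°.

lat -32.67080°, lon 151.75260°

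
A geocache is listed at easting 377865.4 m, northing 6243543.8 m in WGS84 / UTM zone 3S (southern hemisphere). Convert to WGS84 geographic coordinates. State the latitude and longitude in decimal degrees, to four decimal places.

lat -33.9415°, lon -166.3216°

Zone 3S: λ₀ = -165°, k₀ = 0.9996, false easting 500000 m, false northing 10000000 m.
Meridian distance M = (N − FN)/k₀ = -3757959.4 m.
Inverse transverse Mercator on WGS84 gives φ = -33.94149989°, λ = -166.32159992°.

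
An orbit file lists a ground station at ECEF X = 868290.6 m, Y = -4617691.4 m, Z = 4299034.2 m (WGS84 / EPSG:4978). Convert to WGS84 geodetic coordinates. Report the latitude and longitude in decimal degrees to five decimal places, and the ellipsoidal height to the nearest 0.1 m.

λ = atan2(Y, X) = -79.35069948°; p = √(X²+Y²) = 4698617.1 m.
Bowring's method on WGS84 (a = 6378137 m, b = 6356752.314 m) gives φ = 42.64889976°, h = 205.322 m.

lat 42.64890°, lon -79.35070°, h 205.3 m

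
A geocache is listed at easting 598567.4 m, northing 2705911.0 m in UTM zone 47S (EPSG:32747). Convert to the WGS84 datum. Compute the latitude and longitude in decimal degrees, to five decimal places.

lat -65.75320°, lon 101.15130°

Zone 47S: λ₀ = 99°, k₀ = 0.9996, false easting 500000 m, false northing 10000000 m.
Meridian distance M = (N − FN)/k₀ = -7297007.8 m.
Inverse transverse Mercator on WGS84 gives φ = -65.75320040°, λ = 101.15129912°.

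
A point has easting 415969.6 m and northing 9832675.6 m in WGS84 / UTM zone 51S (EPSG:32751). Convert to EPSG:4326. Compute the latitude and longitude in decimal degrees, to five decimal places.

lat -1.51370°, lon 122.24460°

Zone 51S: λ₀ = 123°, k₀ = 0.9996, false easting 500000 m, false northing 10000000 m.
Meridian distance M = (N − FN)/k₀ = -167391.4 m.
Inverse transverse Mercator on WGS84 gives φ = -1.51370041°, λ = 122.24460016°.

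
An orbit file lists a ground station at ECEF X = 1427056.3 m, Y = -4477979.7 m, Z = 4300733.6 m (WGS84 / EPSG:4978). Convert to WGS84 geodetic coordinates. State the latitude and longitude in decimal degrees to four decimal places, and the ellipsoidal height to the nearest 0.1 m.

lat 42.6525°, lon -72.3238°, h 2279.3 m

λ = atan2(Y, X) = -72.32380042°; p = √(X²+Y²) = 4699871.5 m.
Bowring's method on WGS84 (a = 6378137 m, b = 6356752.314 m) gives φ = 42.65250002°, h = 2279.318 m.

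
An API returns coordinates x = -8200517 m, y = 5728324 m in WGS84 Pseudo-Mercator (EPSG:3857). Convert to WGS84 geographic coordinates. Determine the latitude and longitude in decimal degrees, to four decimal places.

R = 6378137 m. λ = x/R = -73.66649759°.
φ = 2·arctan(exp(y/R)) − 90° = 2·arctan(2.45498) − 90° = 45.67439850°.

lat 45.6744°, lon -73.6665°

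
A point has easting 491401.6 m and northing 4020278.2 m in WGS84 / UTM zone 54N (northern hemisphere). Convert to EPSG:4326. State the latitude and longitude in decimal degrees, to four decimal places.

Zone 54N: λ₀ = 141°, k₀ = 0.9996, false easting 500000 m.
Meridian distance M = (N − FN)/k₀ = 4021887.0 m.
Inverse transverse Mercator on WGS84 gives φ = 36.32749960°, λ = 140.90419985°.

lat 36.3275°, lon 140.9042°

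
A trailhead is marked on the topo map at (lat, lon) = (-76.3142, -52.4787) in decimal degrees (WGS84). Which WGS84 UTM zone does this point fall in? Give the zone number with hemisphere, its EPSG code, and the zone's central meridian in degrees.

UTM zone = ⌊(λ + 180)/6⌋ + 1; -52.4787° ∈ [-54°, -48°) → zone 22.
Hemisphere: S (φ < 0).
Central meridian λ₀ = 6×22 − 183 = -51°.
EPSG code: 32722.

Zone 22S (EPSG:32722), central meridian -51°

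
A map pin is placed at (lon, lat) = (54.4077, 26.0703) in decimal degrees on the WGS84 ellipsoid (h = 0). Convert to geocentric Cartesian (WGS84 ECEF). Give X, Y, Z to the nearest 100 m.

WGS84: a = 6378137 m, e² = 0.006694380; N(φ) = a/√(1−e²sin²φ) = 6382264.254 m.
X = (N+h)·cosφ·cosλ = 3336628.616 m; Y = (N+h)·cosφ·sinλ = 4661877.049 m; Z = (N(1−e²)+h)·sinφ = 2786060.048 m.

X 3336600 m, Y 4661900 m, Z 2786100 m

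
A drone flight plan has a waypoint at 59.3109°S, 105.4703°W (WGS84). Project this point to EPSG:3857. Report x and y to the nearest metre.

x -11740900 m, y -8247890 m

Web Mercator is spherical with R = a = 6378137 m.
x = R·λ = 6378137 × -1.840803998 = -11740900.090 m.
y = R·ln tan(π/4 + φ/2) = 6378137 × -1.293150320 = -8247889.900 m.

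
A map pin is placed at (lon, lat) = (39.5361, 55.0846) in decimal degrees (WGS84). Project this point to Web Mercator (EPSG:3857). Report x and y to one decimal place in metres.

Web Mercator is spherical with R = a = 6378137 m.
x = R·λ = 6378137 × 0.690035118 = 4401138.520 m.
y = R·ln tan(π/4 + φ/2) = 6378137 × 1.156811556 = 7378302.590 m.

x 4401138.5 m, y 7378302.6 m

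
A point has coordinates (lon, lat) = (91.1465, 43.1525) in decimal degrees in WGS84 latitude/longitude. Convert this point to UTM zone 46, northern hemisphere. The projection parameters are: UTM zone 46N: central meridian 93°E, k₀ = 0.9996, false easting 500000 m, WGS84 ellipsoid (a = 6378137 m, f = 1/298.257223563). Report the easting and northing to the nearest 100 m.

E 349300 m, N 4779400 m

Zone 46 central meridian λ₀ = 6×46 − 183 = 93°; Δλ = -1.8535°.
Transverse Mercator on WGS84 with k₀ = 0.9996 gives E = 349296.693 m, N = 4779417.370 m.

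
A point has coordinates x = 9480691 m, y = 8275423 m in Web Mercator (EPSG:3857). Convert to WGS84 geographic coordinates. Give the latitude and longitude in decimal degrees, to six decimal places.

R = 6378137 m. λ = x/R = 85.16649629°.
φ = 2·arctan(exp(y/R)) − 90° = 2·arctan(3.66001) − 90° = 59.43690007°.

lat 59.436900°, lon 85.166496°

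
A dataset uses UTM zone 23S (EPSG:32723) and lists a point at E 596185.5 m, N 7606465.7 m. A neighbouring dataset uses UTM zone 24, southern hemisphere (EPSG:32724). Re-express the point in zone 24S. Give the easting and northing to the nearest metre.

UTM 23S → geographic: φ = -21.64240023°, λ = -44.07050044°.
UTM 24S (λ₀ = -39°) forward: E = -25185.783 m, N = 7598167.262 m.

E -25186 m, N 7598167 m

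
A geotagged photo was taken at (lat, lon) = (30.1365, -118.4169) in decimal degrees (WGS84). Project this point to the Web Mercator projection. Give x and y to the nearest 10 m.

Web Mercator is spherical with R = a = 6378137 m.
x = R·λ = 6378137 × -2.066764795 = -13182109.009 m.
y = R·ln tan(π/4 + φ/2) = 6378137 × 0.552058970 = 3521107.740 m.

x -13182110 m, y 3521110 m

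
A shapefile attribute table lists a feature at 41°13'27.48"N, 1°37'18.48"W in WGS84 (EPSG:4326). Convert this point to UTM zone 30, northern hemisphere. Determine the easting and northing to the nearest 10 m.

E 615520 m, N 4564570 m

Zone 30 central meridian λ₀ = 6×30 − 183 = -3°; Δλ = +1.3782°.
Transverse Mercator on WGS84 with k₀ = 0.9996 gives E = 615516.390 m, N = 4564572.646 m.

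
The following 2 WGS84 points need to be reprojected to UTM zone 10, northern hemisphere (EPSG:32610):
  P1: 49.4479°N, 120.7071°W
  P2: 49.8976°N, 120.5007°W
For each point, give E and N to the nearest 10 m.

UTM zone 10N: λ₀ = -123°, k₀ = 0.9996.
P1 (49.4479°, -120.7071°) → (666192.715, 5479775.958) m.
P2 (49.8976°, -120.5007°) → (679488.044, 5530240.728) m.

P1: E 666190 m, N 5479780 m; P2: E 679490 m, N 5530240 m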